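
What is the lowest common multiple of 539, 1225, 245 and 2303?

633325

lcm(539, 1225) = 539·1225/gcd = 660275/49 = 13475
lcm(13475, 245) = 13475·245/gcd = 3301375/245 = 13475
lcm(13475, 2303) = 13475·2303/gcd = 31032925/49 = 633325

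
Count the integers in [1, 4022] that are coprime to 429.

Prime factors of 429: 3, 11, 13. Count integers ≤ 4022 divisible by none of them.
By inclusion–exclusion: 4022 − ⌊4022/3⌋ − ⌊4022/11⌋ − ⌊4022/13⌋ + ⌊4022/33⌋ + ⌊4022/39⌋ + ⌊4022/143⌋ − ⌊4022/429⌋ = 2251.

2251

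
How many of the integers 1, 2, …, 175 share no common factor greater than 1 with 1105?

1105 = 5·13·17. Inclusion–exclusion on these primes:
175 − ⌊175/5⌋ − ⌊175/13⌋ − ⌊175/17⌋ + ⌊175/65⌋ + ⌊175/85⌋ + ⌊175/221⌋ − ⌊175/1105⌋ = 121

121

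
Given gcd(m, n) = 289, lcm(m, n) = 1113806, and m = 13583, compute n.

m·n = gcd·lcm = 289·1113806 = 321889934, so n = 321889934/13583 = 23698.

23698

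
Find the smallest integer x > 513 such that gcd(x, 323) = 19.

323 = 19·17. Any x with gcd(x, 323) = 19 is a multiple of 19, say 19s, with s coprime to 17.
Need s > 513/19, so s ≥ 28. First s ≥ 28 with gcd(s, 17) = 1 is s = 28. Thus x = 19·28 = 532.

532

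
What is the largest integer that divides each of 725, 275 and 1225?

gcd(725, 275): 725 = 2·275 + 175; 275 = 1·175 + 100; 175 = 1·100 + 75; 100 = 1·75 + 25; 75 = 3·25 + 0 → 25
gcd(25, 1225): 1225 = 49·25 + 0 → 25

25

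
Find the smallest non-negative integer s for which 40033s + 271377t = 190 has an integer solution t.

7111

gcd(40033, 271377) = 19 (Euclid: 271377 = 6·40033 + 31179; 40033 = 1·31179 + 8854; 31179 = 3·8854 + 4617; 8854 = 1·4617 + 4237; 4617 = 1·4237 + 380; 4237 = 11·380 + 57; 380 = 6·57 + 38; 57 = 1·38 + 19; 38 = 2·19 + 0), and 19 | 190.
Extended Euclid: 40033·(4996) + 271377·(-737) = 19. Scale by 10: s₀ = 49960.
General solution s = s₀ + 14283k; reducing mod 14283 gives s = 7111 (and t = -1049).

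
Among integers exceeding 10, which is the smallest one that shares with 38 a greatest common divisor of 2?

Multiples of 2 above 10: 2·6, 2·7, … . Need the cofactor coprime to 38/2 = 19.
Checking s = 6, 7, … the first with gcd(s, 19) = 1 is s = 6, giving 12.

12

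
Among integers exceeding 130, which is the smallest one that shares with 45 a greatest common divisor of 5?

140

gcd(m, 45) = 5 forces 5 | m; write m = 5s. Then gcd(5s, 5·9) = 5·gcd(s, 9), so need gcd(s, 9) = 1.
5s > 130 gives s ≥ 27. The least s ≥ 27 coprime to 9 is 28, so m = 5·28 = 140.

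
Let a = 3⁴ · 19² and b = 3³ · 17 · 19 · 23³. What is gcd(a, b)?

min exponent per shared prime: 3³ · 19 = 513

513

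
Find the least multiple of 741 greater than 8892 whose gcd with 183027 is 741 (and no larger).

10374

183027 = 741·247. Any t with gcd(t, 183027) = 741 is a multiple of 741, say 741s, with s coprime to 247.
Need s > 8892/741, so s ≥ 13. First s ≥ 13 with gcd(s, 247) = 1 is s = 14. Thus t = 741·14 = 10374.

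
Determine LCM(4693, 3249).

42237

4693 = 13 · 19²; 3249 = 3² · 19²
max exponents: 3² · 13 · 19² = 42237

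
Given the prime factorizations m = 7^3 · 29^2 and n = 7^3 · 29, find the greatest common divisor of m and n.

min exponent per shared prime: 7^3 · 29 = 9947

9947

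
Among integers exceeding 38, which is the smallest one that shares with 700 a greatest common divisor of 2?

700 = 2·350. Any m with gcd(m, 700) = 2 is a multiple of 2, say 2s, with s coprime to 350.
Need s > 38/2, so s ≥ 20. First s ≥ 20 with gcd(s, 350) = 1 is s = 23. Thus m = 2·23 = 46.

46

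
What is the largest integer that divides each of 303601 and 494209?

361

Euclid: 494209 = 1·303601 + 190608; 303601 = 1·190608 + 112993; 190608 = 1·112993 + 77615; 112993 = 1·77615 + 35378; 77615 = 2·35378 + 6859; 35378 = 5·6859 + 1083; 6859 = 6·1083 + 361; 1083 = 3·361 + 0. Last nonzero remainder: 361.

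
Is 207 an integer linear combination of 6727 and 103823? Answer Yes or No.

Yes

gcd(6727, 103823): 103823 = 15·6727 + 2918; 6727 = 2·2918 + 891; 2918 = 3·891 + 245; 891 = 3·245 + 156; 245 = 1·156 + 89; 156 = 1·89 + 67; 89 = 1·67 + 22; 67 = 3·22 + 1; 22 = 22·1 + 0 → 1
1 divides 207, so a solution exists.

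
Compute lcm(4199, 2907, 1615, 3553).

2078505

4199 = 13 · 17 · 19; 2907 = 3² · 17 · 19; 1615 = 5 · 17 · 19; 3553 = 11 · 17 · 19
lcm takes max exponent of each prime: 3² · 5 · 11 · 13 · 17 · 19 = 2078505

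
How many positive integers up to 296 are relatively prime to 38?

140

38 = 2·19. Inclusion–exclusion on these primes:
296 − ⌊296/2⌋ − ⌊296/19⌋ + ⌊296/38⌋ = 140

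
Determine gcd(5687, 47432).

5687 = 11² · 47
47432 = 2³ · 7² · 11²
Common: 11² = 121

121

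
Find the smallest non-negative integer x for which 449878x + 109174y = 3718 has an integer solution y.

Reduce mod 109174: 449878x ≡ 3718 (mod 109174). With g = gcd(449878, 109174) = 338 dividing 3718, divide through: 1331x ≡ 11 (mod 323).
Since gcd(1331, 323) = 1, x ≡ 11·(1331)⁻¹ ≡ 315 (mod 323). Smallest non-negative: 315.

315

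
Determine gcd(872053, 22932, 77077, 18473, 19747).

637

gcd(872053, 22932): 872053 = 38·22932 + 637; 22932 = 36·637 + 0 → 637
gcd(637, 77077): 77077 = 121·637 + 0 → 637
gcd(637, 18473): 18473 = 29·637 + 0 → 637
gcd(637, 19747): 19747 = 31·637 + 0 → 637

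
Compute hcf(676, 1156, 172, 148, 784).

676 = 2² · 13²; 1156 = 2² · 17²; 172 = 2² · 43; 148 = 2² · 37; 784 = 2⁴ · 7²
gcd takes min exponent of each prime: 2² = 4

4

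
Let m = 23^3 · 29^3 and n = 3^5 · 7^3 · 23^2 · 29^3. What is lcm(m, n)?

max exponent per prime: 3^5 · 7^3 · 23^3 · 29^3 = 24733062525087

24733062525087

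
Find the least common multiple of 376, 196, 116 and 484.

376 = 2³ · 47; 196 = 2² · 7²; 116 = 2² · 29; 484 = 2² · 11²
lcm takes max exponent of each prime: 2³ · 7² · 11² · 29 · 47 = 64649816

64649816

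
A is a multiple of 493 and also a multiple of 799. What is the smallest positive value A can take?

23171

493 = 17 · 29; 799 = 17 · 47
max exponents: 17 · 29 · 47 = 23171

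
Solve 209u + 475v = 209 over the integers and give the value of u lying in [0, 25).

Reduce mod 475: 209u ≡ 209 (mod 475). With g = gcd(209, 475) = 19 dividing 209, divide through: 11u ≡ 11 (mod 25).
Since gcd(11, 25) = 1, u ≡ 11·(11)⁻¹ ≡ 1 (mod 25). Smallest non-negative: 1.

1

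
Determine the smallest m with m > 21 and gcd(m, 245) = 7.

28

Multiples of 7 above 21: 7·4, 7·5, … . Need the cofactor coprime to 245/7 = 35.
Checking s = 4, 5, … the first with gcd(s, 35) = 1 is s = 4, giving 28.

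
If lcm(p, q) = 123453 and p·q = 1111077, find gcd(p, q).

gcd·lcm = product, so gcd = 1111077/123453 = 9.

9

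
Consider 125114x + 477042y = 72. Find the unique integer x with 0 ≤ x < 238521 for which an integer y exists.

Reduce mod 477042: 125114x ≡ 72 (mod 477042). With g = gcd(125114, 477042) = 2 dividing 72, divide through: 62557x ≡ 36 (mod 238521).
Since gcd(62557, 238521) = 1, x ≡ 36·(62557)⁻¹ ≡ 19926 (mod 238521). Smallest non-negative: 19926.

19926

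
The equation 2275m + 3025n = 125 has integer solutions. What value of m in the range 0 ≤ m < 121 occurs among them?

20

Reduce mod 3025: 2275m ≡ 125 (mod 3025). With g = gcd(2275, 3025) = 25 dividing 125, divide through: 91m ≡ 5 (mod 121).
Since gcd(91, 121) = 1, m ≡ 5·(91)⁻¹ ≡ 20 (mod 121). Smallest non-negative: 20.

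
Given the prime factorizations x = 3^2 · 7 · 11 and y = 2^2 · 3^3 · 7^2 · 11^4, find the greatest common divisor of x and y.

693

min exponent per shared prime: 3^2 · 7 · 11 = 693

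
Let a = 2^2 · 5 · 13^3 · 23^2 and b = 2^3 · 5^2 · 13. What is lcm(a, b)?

232442600

max exponent per prime: 2^3 · 5^2 · 13^3 · 23^2 = 232442600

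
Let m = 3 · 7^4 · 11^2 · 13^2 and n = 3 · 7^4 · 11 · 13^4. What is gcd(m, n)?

min exponent per shared prime: 3 · 7^4 · 11 · 13^2 = 13390377

13390377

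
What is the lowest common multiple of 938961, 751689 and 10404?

1085438916

lcm(938961, 751689) = 938961·751689/gcd = 705806655129/2601 = 271359729
lcm(271359729, 10404) = 271359729·10404/gcd = 2823226620516/2601 = 1085438916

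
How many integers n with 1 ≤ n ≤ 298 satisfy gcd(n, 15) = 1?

159

15 = 3·5. Inclusion–exclusion on these primes:
298 − ⌊298/3⌋ − ⌊298/5⌋ + ⌊298/15⌋ = 159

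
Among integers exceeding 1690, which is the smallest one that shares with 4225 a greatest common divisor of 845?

2535

Multiples of 845 above 1690: 845·3, 845·4, … . Need the cofactor coprime to 4225/845 = 5.
Checking s = 3, 4, … the first with gcd(s, 5) = 1 is s = 3, giving 2535.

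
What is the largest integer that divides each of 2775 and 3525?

Euclid: 3525 = 1·2775 + 750; 2775 = 3·750 + 525; 750 = 1·525 + 225; 525 = 2·225 + 75; 225 = 3·75 + 0. Last nonzero remainder: 75.

75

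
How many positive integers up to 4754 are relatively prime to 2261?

3632

Prime factors of 2261: 7, 17, 19. Count integers ≤ 4754 divisible by none of them.
By inclusion–exclusion: 4754 − ⌊4754/7⌋ − ⌊4754/17⌋ − ⌊4754/19⌋ + ⌊4754/119⌋ + ⌊4754/133⌋ + ⌊4754/323⌋ − ⌊4754/2261⌋ = 3632.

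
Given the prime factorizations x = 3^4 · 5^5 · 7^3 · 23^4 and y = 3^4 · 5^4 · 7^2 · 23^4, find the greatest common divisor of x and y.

694180580625

min exponent per shared prime: 3^4 · 5^4 · 7^2 · 23^4 = 694180580625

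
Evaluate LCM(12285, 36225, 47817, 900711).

222182885925

12285 = 3³ · 5 · 7 · 13; 36225 = 3² · 5² · 7 · 23; 47817 = 3³ · 7 · 11 · 23; 900711 = 3² · 7 · 17 · 29²
lcm takes max exponent of each prime: 3³ · 5² · 7 · 11 · 13 · 17 · 23 · 29² = 222182885925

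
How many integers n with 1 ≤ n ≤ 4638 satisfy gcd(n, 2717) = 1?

2717 = 11·13·19. Inclusion–exclusion on these primes:
4638 − ⌊4638/11⌋ − ⌊4638/13⌋ − ⌊4638/19⌋ + ⌊4638/143⌋ + ⌊4638/209⌋ + ⌊4638/247⌋ − ⌊4638/2717⌋ = 3688

3688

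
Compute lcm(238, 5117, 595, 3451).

1483930

238 = 2 · 7 · 17; 5117 = 7 · 17 · 43; 595 = 5 · 7 · 17; 3451 = 7 · 17 · 29
lcm takes max exponent of each prime: 2 · 5 · 7 · 17 · 29 · 43 = 1483930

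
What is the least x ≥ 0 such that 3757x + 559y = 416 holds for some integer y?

gcd(3757, 559) = 13 (Euclid: 3757 = 6·559 + 403; 559 = 1·403 + 156; 403 = 2·156 + 91; 156 = 1·91 + 65; 91 = 1·65 + 26; 65 = 2·26 + 13; 26 = 2·13 + 0), and 13 | 416.
Extended Euclid: 3757·(-18) + 559·(121) = 13. Scale by 32: x₀ = -576.
General solution x = x₀ + 43t; reducing mod 43 gives x = 26 (and y = -174).

26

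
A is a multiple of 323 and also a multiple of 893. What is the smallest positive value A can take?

15181

323 = 17 · 19; 893 = 19 · 47
max exponents: 17 · 19 · 47 = 15181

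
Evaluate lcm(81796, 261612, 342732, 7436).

5349703788

81796 = 2² · 11² · 13²; 261612 = 2² · 3² · 13² · 43; 342732 = 2² · 3 · 13⁴; 7436 = 2² · 11 · 13²
lcm takes max exponent of each prime: 2² · 3² · 11² · 13⁴ · 43 = 5349703788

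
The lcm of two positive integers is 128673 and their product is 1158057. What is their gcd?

9

gcd·lcm = product, so gcd = 1158057/128673 = 9.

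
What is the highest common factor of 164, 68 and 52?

4

gcd(164, 68): 164 = 2·68 + 28; 68 = 2·28 + 12; 28 = 2·12 + 4; 12 = 3·4 + 0 → 4
gcd(4, 52): 52 = 13·4 + 0 → 4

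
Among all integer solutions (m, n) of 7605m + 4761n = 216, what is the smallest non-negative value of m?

Reduce mod 4761: 7605m ≡ 216 (mod 4761). With g = gcd(7605, 4761) = 9 dividing 216, divide through: 845m ≡ 24 (mod 529).
Since gcd(845, 529) = 1, m ≡ 24·(845)⁻¹ ≡ 134 (mod 529). Smallest non-negative: 134.

134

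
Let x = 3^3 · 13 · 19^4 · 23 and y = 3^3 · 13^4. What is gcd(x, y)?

min exponent per shared prime: 3^3 · 13 = 351

351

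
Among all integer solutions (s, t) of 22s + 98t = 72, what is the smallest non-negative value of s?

30

Reduce mod 98: 22s ≡ 72 (mod 98). With g = gcd(22, 98) = 2 dividing 72, divide through: 11s ≡ 36 (mod 49).
Since gcd(11, 49) = 1, s ≡ 36·(11)⁻¹ ≡ 30 (mod 49). Smallest non-negative: 30.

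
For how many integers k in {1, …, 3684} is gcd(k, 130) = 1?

1360

Prime factors of 130: 2, 5, 13. Count integers ≤ 3684 divisible by none of them.
By inclusion–exclusion: 3684 − ⌊3684/2⌋ − ⌊3684/5⌋ − ⌊3684/13⌋ + ⌊3684/10⌋ + ⌊3684/26⌋ + ⌊3684/65⌋ − ⌊3684/130⌋ = 1360.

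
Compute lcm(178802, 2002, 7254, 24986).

119077304346

178802 = 2 · 13² · 23²; 2002 = 2 · 7 · 11 · 13; 7254 = 2 · 3² · 13 · 31; 24986 = 2 · 13 · 31²
lcm takes max exponent of each prime: 2 · 3² · 7 · 11 · 13² · 23² · 31² = 119077304346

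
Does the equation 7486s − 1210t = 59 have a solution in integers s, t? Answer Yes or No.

No

By Bézout, 7486s − 1210t = 59 has integer solutions iff gcd(7486, 1210) | 59.
Euclid: 7486 = 6·1210 + 226; 1210 = 5·226 + 80; 226 = 2·80 + 66; 80 = 1·66 + 14; 66 = 4·14 + 10; 14 = 1·10 + 4; 10 = 2·4 + 2; 4 = 2·2 + 0. gcd = 2; 59 mod 2 = 1. No.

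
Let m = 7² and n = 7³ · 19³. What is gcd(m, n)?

49

min exponent per shared prime: 7² = 49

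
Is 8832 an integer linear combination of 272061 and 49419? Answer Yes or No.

No

By Bézout, 272061p − 49419q = 8832 has integer solutions iff gcd(272061, 49419) | 8832.
Euclid: 272061 = 5·49419 + 24966; 49419 = 1·24966 + 24453; 24966 = 1·24453 + 513; 24453 = 47·513 + 342; 513 = 1·342 + 171; 342 = 2·171 + 0. gcd = 171; 8832 mod 171 = 111. No.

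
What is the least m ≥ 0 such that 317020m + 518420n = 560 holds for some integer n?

Reduce mod 518420: 317020m ≡ 560 (mod 518420). With g = gcd(317020, 518420) = 20 dividing 560, divide through: 15851m ≡ 28 (mod 25921).
Since gcd(15851, 25921) = 1, m ≡ 28·(15851)⁻¹ ≡ 973 (mod 25921). Smallest non-negative: 973.

973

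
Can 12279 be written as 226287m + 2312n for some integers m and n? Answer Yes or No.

No

gcd(226287, 2312): 226287 = 97·2312 + 2023; 2312 = 1·2023 + 289; 2023 = 7·289 + 0 → 289
289 does not divide 12279, so a solution does not exist.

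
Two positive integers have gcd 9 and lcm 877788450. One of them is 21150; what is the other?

p·q = gcd·lcm = 9·877788450 = 7900096050, so q = 7900096050/21150 = 373527.

373527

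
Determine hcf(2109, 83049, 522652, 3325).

2109 = 3 · 19 · 37; 83049 = 3 · 19 · 31 · 47; 522652 = 2² · 13 · 19 · 23²; 3325 = 5² · 7 · 19
gcd takes min exponent of each prime: 19 = 19

19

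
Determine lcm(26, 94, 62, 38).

719758

26 = 2 · 13; 94 = 2 · 47; 62 = 2 · 31; 38 = 2 · 19
lcm takes max exponent of each prime: 2 · 13 · 19 · 31 · 47 = 719758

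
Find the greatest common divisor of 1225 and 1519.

Euclid: 1519 = 1·1225 + 294; 1225 = 4·294 + 49; 294 = 6·49 + 0. Last nonzero remainder: 49.

49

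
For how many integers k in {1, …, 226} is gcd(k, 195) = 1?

Prime factors of 195: 3, 5, 13. Count integers ≤ 226 divisible by none of them.
By inclusion–exclusion: 226 − ⌊226/3⌋ − ⌊226/5⌋ − ⌊226/13⌋ + ⌊226/15⌋ + ⌊226/39⌋ + ⌊226/65⌋ − ⌊226/195⌋ = 111.

111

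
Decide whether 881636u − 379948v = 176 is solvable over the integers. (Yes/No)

Yes

gcd(881636, 379948): 881636 = 2·379948 + 121740; 379948 = 3·121740 + 14728; 121740 = 8·14728 + 3916; 14728 = 3·3916 + 2980; 3916 = 1·2980 + 936; 2980 = 3·936 + 172; 936 = 5·172 + 76; 172 = 2·76 + 20; 76 = 3·20 + 16; 20 = 1·16 + 4; 16 = 4·4 + 0 → 4
4 divides 176, so a solution exists.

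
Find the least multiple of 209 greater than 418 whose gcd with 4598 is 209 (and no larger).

627

Multiples of 209 above 418: 209·3, 209·4, … . Need the cofactor coprime to 4598/209 = 22.
Checking s = 3, 4, … the first with gcd(s, 22) = 1 is s = 3, giving 627.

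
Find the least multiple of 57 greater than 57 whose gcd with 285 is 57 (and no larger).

285 = 57·5. Any x with gcd(x, 285) = 57 is a multiple of 57, say 57s, with s coprime to 5.
Need s > 57/57, so s ≥ 2. First s ≥ 2 with gcd(s, 5) = 1 is s = 2. Thus x = 57·2 = 114.

114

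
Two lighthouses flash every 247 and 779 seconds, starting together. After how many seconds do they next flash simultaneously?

gcd first: 779 = 3·247 + 38; 247 = 6·38 + 19; 38 = 2·19 + 0 → gcd = 19
lcm = 247·779/gcd = 192413/19 = 10127

10127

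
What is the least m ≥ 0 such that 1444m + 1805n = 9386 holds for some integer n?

4

gcd(1444, 1805) = 361 (Euclid: 1805 = 1·1444 + 361; 1444 = 4·361 + 0), and 361 | 9386.
Extended Euclid: 1444·(-1) + 1805·(1) = 361. Scale by 26: m₀ = -26.
General solution m = m₀ + 5t; reducing mod 5 gives m = 4 (and n = 2).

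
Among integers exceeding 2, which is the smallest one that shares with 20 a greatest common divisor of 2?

20 = 2·10. Any a with gcd(a, 20) = 2 is a multiple of 2, say 2s, with s coprime to 10.
Need s > 2/2, so s ≥ 2. First s ≥ 2 with gcd(s, 10) = 1 is s = 3. Thus a = 2·3 = 6.

6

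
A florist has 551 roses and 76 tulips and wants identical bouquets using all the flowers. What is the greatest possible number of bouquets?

19

551 = 19 · 29
76 = 2² · 19
Common: 19 = 19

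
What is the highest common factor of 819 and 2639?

819 = 3² · 7 · 13
2639 = 7 · 13 · 29
Common: 7 · 13 = 91

91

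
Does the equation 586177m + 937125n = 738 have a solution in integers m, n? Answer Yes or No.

By Bézout, 586177m + 937125n = 738 has integer solutions iff gcd(586177, 937125) | 738.
Euclid: 937125 = 1·586177 + 350948; 586177 = 1·350948 + 235229; 350948 = 1·235229 + 115719; 235229 = 2·115719 + 3791; 115719 = 30·3791 + 1989; 3791 = 1·1989 + 1802; 1989 = 1·1802 + 187; 1802 = 9·187 + 119; 187 = 1·119 + 68; 119 = 1·68 + 51; 68 = 1·51 + 17; 51 = 3·17 + 0. gcd = 17; 738 mod 17 = 7. No.

No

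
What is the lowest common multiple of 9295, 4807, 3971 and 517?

9295 = 5 · 11 · 13²; 4807 = 11 · 19 · 23; 3971 = 11 · 19²; 517 = 11 · 47
lcm takes max exponent of each prime: 5 · 11 · 13² · 19² · 23 · 47 = 3627290095

3627290095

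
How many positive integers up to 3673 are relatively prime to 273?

1938

273 = 3·7·13. Inclusion–exclusion on these primes:
3673 − ⌊3673/3⌋ − ⌊3673/7⌋ − ⌊3673/13⌋ + ⌊3673/21⌋ + ⌊3673/39⌋ + ⌊3673/91⌋ − ⌊3673/273⌋ = 1938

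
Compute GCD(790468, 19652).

Euclid: 790468 = 40·19652 + 4388; 19652 = 4·4388 + 2100; 4388 = 2·2100 + 188; 2100 = 11·188 + 32; 188 = 5·32 + 28; 32 = 1·28 + 4; 28 = 7·4 + 0. Last nonzero remainder: 4.

4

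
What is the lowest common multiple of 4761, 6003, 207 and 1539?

4761 = 3² · 23²; 6003 = 3² · 23 · 29; 207 = 3² · 23; 1539 = 3⁴ · 19
lcm takes max exponent of each prime: 3⁴ · 19 · 23² · 29 = 23609799

23609799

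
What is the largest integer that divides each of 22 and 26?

Euclid: 26 = 1·22 + 4; 22 = 5·4 + 2; 4 = 2·2 + 0. Last nonzero remainder: 2.

2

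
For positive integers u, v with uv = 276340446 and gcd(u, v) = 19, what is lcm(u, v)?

14544234

For any two positive integers, gcd × lcm equals their product. Hence lcm = 276340446 / 19 = 14544234.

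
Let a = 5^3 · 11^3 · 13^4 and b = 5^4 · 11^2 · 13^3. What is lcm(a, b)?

max exponent per prime: 5^4 · 11^3 · 13^4 = 23759181875

23759181875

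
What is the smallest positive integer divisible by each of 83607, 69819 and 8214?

3891571422

lcm(83607, 69819) = 83607·69819/gcd = 5837357133/3 = 1945785711
lcm(1945785711, 8214) = 1945785711·8214/gcd = 15982683830154/4107 = 3891571422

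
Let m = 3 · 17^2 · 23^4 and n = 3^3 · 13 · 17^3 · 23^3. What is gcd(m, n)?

10548789

min exponent per shared prime: 3 · 17^2 · 23^3 = 10548789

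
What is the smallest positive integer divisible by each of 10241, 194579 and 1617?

583737

lcm(10241, 194579) = 10241·194579/gcd = 1992683539/10241 = 194579
lcm(194579, 1617) = 194579·1617/gcd = 314634243/539 = 583737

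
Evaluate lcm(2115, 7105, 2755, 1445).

16502733765

2115 = 3² · 5 · 47; 7105 = 5 · 7² · 29; 2755 = 5 · 19 · 29; 1445 = 5 · 17²
lcm takes max exponent of each prime: 3² · 5 · 7² · 17² · 19 · 29 · 47 = 16502733765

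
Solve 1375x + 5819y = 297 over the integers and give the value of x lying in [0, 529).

51

Reduce mod 5819: 1375x ≡ 297 (mod 5819). With g = gcd(1375, 5819) = 11 dividing 297, divide through: 125x ≡ 27 (mod 529).
Since gcd(125, 529) = 1, x ≡ 27·(125)⁻¹ ≡ 51 (mod 529). Smallest non-negative: 51.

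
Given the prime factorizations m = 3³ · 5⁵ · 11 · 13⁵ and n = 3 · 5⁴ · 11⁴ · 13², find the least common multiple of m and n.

458671006096875

max exponent per prime: 3³ · 5⁵ · 11⁴ · 13⁵ = 458671006096875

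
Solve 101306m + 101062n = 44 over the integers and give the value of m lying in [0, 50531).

28165

Reduce mod 101062: 101306m ≡ 44 (mod 101062). With g = gcd(101306, 101062) = 2 dividing 44, divide through: 50653m ≡ 22 (mod 50531).
Since gcd(50653, 50531) = 1, m ≡ 22·(50653)⁻¹ ≡ 28165 (mod 50531). Smallest non-negative: 28165.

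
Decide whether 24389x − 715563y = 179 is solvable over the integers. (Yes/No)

gcd(24389, 715563): 715563 = 29·24389 + 8282; 24389 = 2·8282 + 7825; 8282 = 1·7825 + 457; 7825 = 17·457 + 56; 457 = 8·56 + 9; 56 = 6·9 + 2; 9 = 4·2 + 1; 2 = 2·1 + 0 → 1
1 divides 179, so a solution exists.

Yes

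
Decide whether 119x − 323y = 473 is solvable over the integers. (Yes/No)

By Bézout, 119x − 323y = 473 has integer solutions iff gcd(119, 323) | 473.
Euclid: 323 = 2·119 + 85; 119 = 1·85 + 34; 85 = 2·34 + 17; 34 = 2·17 + 0. gcd = 17; 473 mod 17 = 14. No.

No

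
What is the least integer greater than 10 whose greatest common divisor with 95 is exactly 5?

95 = 5·19. Any t with gcd(t, 95) = 5 is a multiple of 5, say 5s, with s coprime to 19.
Need s > 10/5, so s ≥ 3. First s ≥ 3 with gcd(s, 19) = 1 is s = 3. Thus t = 5·3 = 15.

15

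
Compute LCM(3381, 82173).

1889979

3381 = 3 · 7² · 23; 82173 = 3 · 7² · 13 · 43
max exponents: 3 · 7² · 13 · 23 · 43 = 1889979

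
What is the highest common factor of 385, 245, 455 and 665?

35

385 = 5 · 7 · 11; 245 = 5 · 7²; 455 = 5 · 7 · 13; 665 = 5 · 7 · 19
gcd takes min exponent of each prime: 5 · 7 = 35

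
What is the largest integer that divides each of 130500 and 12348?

Euclid: 130500 = 10·12348 + 7020; 12348 = 1·7020 + 5328; 7020 = 1·5328 + 1692; 5328 = 3·1692 + 252; 1692 = 6·252 + 180; 252 = 1·180 + 72; 180 = 2·72 + 36; 72 = 2·36 + 0. Last nonzero remainder: 36.

36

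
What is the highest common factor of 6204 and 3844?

6204 = 2² · 3 · 11 · 47
3844 = 2² · 31²
Common: 2² = 4

4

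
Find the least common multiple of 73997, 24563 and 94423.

73997 = 7 · 11 · 31²; 24563 = 7 · 11² · 29; 94423 = 7² · 41 · 47
lcm takes max exponent of each prime: 7² · 11² · 29 · 31² · 41 · 47 = 318408425027

318408425027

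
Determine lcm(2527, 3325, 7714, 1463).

40305650

2527 = 7 · 19²; 3325 = 5² · 7 · 19; 7714 = 2 · 7 · 19 · 29; 1463 = 7 · 11 · 19
lcm takes max exponent of each prime: 2 · 5² · 7 · 11 · 19² · 29 = 40305650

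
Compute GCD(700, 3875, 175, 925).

700 = 2² · 5² · 7; 3875 = 5³ · 31; 175 = 5² · 7; 925 = 5² · 37
gcd takes min exponent of each prime: 5² = 25

25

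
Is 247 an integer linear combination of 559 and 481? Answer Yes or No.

gcd(559, 481): 559 = 1·481 + 78; 481 = 6·78 + 13; 78 = 6·13 + 0 → 13
13 divides 247, so a solution exists.

Yes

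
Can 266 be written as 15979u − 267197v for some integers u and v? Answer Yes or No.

Yes

By Bézout, 15979u − 267197v = 266 has integer solutions iff gcd(15979, 267197) | 266.
Euclid: 267197 = 16·15979 + 11533; 15979 = 1·11533 + 4446; 11533 = 2·4446 + 2641; 4446 = 1·2641 + 1805; 2641 = 1·1805 + 836; 1805 = 2·836 + 133; 836 = 6·133 + 38; 133 = 3·38 + 19; 38 = 2·19 + 0. gcd = 19; 266 mod 19 = 0. Yes.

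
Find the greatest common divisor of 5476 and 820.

4

Euclid: 5476 = 6·820 + 556; 820 = 1·556 + 264; 556 = 2·264 + 28; 264 = 9·28 + 12; 28 = 2·12 + 4; 12 = 3·4 + 0. Last nonzero remainder: 4.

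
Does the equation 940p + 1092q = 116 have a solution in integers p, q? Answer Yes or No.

gcd(940, 1092): 1092 = 1·940 + 152; 940 = 6·152 + 28; 152 = 5·28 + 12; 28 = 2·12 + 4; 12 = 3·4 + 0 → 4
4 divides 116, so a solution exists.

Yes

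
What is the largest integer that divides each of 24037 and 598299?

13

24037 = 13 · 43²
598299 = 3 · 13 · 23² · 29
Common: 13 = 13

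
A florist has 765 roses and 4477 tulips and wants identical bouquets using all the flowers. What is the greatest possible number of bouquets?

Euclid: 4477 = 5·765 + 652; 765 = 1·652 + 113; 652 = 5·113 + 87; 113 = 1·87 + 26; 87 = 3·26 + 9; 26 = 2·9 + 8; 9 = 1·8 + 1; 8 = 8·1 + 0. Last nonzero remainder: 1.

1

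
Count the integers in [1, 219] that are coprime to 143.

Prime factors of 143: 11, 13. Count integers ≤ 219 divisible by none of them.
By inclusion–exclusion: 219 − ⌊219/11⌋ − ⌊219/13⌋ + ⌊219/143⌋ = 185.

185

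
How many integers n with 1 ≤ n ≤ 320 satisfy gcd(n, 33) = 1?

194

Prime factors of 33: 3, 11. Count integers ≤ 320 divisible by none of them.
By inclusion–exclusion: 320 − ⌊320/3⌋ − ⌊320/11⌋ + ⌊320/33⌋ = 194.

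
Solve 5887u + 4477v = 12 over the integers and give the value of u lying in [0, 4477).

743

Reduce mod 4477: 5887u ≡ 12 (mod 4477). With g = gcd(5887, 4477) = 1 dividing 12, divide through: 5887u ≡ 12 (mod 4477).
Since gcd(5887, 4477) = 1, u ≡ 12·(5887)⁻¹ ≡ 743 (mod 4477). Smallest non-negative: 743.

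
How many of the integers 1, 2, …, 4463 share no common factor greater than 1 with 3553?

Prime factors of 3553: 11, 17, 19. Count integers ≤ 4463 divisible by none of them.
By inclusion–exclusion: 4463 − ⌊4463/11⌋ − ⌊4463/17⌋ − ⌊4463/19⌋ + ⌊4463/187⌋ + ⌊4463/209⌋ + ⌊4463/323⌋ − ⌊4463/3553⌋ = 3618.

3618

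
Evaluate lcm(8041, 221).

8041 = 11 · 17 · 43; 221 = 13 · 17
max exponents: 11 · 13 · 17 · 43 = 104533

104533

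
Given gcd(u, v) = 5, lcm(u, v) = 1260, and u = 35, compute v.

Using uv = gcd(u,v)·lcm(u,v) = 5·1260 = 6300, we get v = 6300/35 = 180.

180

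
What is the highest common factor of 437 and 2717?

Euclid: 2717 = 6·437 + 95; 437 = 4·95 + 57; 95 = 1·57 + 38; 57 = 1·38 + 19; 38 = 2·19 + 0. Last nonzero remainder: 19.

19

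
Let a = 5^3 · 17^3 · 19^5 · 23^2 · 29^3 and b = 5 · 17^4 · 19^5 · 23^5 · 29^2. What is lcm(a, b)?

4057951733233147128279125

max exponent per prime: 5^3 · 17^4 · 19^5 · 23^5 · 29^3 = 4057951733233147128279125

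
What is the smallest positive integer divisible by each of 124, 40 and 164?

124 = 2² · 31; 40 = 2³ · 5; 164 = 2² · 41
lcm takes max exponent of each prime: 2³ · 5 · 31 · 41 = 50840

50840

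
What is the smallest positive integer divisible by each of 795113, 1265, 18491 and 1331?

11063997395

lcm(795113, 1265) = 795113·1265/gcd = 1005817945/11 = 91437995
lcm(91437995, 18491) = 91437995·18491/gcd = 1690779965545/18491 = 91437995
lcm(91437995, 1331) = 91437995·1331/gcd = 121703971345/11 = 11063997395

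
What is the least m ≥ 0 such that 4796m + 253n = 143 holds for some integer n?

10

gcd(4796, 253) = 11 (Euclid: 4796 = 18·253 + 242; 253 = 1·242 + 11; 242 = 22·11 + 0), and 11 | 143.
Extended Euclid: 4796·(-1) + 253·(19) = 11. Scale by 13: m₀ = -13.
General solution m = m₀ + 23t; reducing mod 23 gives m = 10 (and n = -189).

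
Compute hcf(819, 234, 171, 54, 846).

9

gcd(819, 234): 819 = 3·234 + 117; 234 = 2·117 + 0 → 117
gcd(117, 171): 171 = 1·117 + 54; 117 = 2·54 + 9; 54 = 6·9 + 0 → 9
gcd(9, 54): 54 = 6·9 + 0 → 9
gcd(9, 846): 846 = 94·9 + 0 → 9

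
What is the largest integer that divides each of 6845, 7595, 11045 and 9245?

6845 = 5 · 37²; 7595 = 5 · 7² · 31; 11045 = 5 · 47²; 9245 = 5 · 43²
gcd takes min exponent of each prime: 5 = 5

5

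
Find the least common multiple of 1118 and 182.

7826

1118 = 2 · 13 · 43; 182 = 2 · 7 · 13
max exponents: 2 · 7 · 13 · 43 = 7826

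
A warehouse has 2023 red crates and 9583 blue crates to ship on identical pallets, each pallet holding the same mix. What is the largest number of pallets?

7

2023 = 7 · 17²
9583 = 7 · 37²
Common: 7 = 7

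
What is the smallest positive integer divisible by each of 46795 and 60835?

569354765

46795 = 5 · 7² · 191; 60835 = 5 · 23³
max exponents: 5 · 7² · 23³ · 191 = 569354765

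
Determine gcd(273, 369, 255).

3

gcd(273, 369): 369 = 1·273 + 96; 273 = 2·96 + 81; 96 = 1·81 + 15; 81 = 5·15 + 6; 15 = 2·6 + 3; 6 = 2·3 + 0 → 3
gcd(3, 255): 255 = 85·3 + 0 → 3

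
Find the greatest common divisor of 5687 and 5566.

5687 = 11² · 47
5566 = 2 · 11² · 23
Common: 11² = 121

121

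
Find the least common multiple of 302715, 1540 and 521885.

6406660260

302715 = 3² · 5 · 7 · 31²; 1540 = 2² · 5 · 7 · 11; 521885 = 5 · 7 · 13 · 31 · 37
lcm takes max exponent of each prime: 2² · 3² · 5 · 7 · 11 · 13 · 31² · 37 = 6406660260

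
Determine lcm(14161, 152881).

7491169

gcd first: 152881 = 10·14161 + 11271; 14161 = 1·11271 + 2890; 11271 = 3·2890 + 2601; 2890 = 1·2601 + 289; 2601 = 9·289 + 0 → gcd = 289
lcm = 14161·152881/gcd = 2164947841/289 = 7491169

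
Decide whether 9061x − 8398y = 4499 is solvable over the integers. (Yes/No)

gcd(9061, 8398): 9061 = 1·8398 + 663; 8398 = 12·663 + 442; 663 = 1·442 + 221; 442 = 2·221 + 0 → 221
221 does not divide 4499, so a solution does not exist.

No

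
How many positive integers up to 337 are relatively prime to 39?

39 = 3·13. Inclusion–exclusion on these primes:
337 − ⌊337/3⌋ − ⌊337/13⌋ + ⌊337/39⌋ = 208

208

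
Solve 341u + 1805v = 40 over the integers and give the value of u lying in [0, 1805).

Euclid: 1805 = 5·341 + 100; 341 = 3·100 + 41; 100 = 2·41 + 18; 41 = 2·18 + 5; 18 = 3·5 + 3; 5 = 1·3 + 2; 3 = 1·2 + 1; 2 = 2·1 + 0 → gcd = 1; 40 = 1·40.
Back-substitution yields 341·(-704) + 1805·(133) = 1, so one solution is u = -704·40 = -28160, v = 133·40 = 5320.
Solutions in u differ by 1805/1 = 1805; the one in [0, 1805) is -28160 mod 1805 = 720.

720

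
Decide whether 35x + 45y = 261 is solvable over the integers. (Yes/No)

gcd(35, 45): 45 = 1·35 + 10; 35 = 3·10 + 5; 10 = 2·5 + 0 → 5
5 does not divide 261, so a solution does not exist.

No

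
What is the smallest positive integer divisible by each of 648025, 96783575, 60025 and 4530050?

648025 = 5² · 7² · 23²; 96783575 = 5² · 7² · 41² · 47; 60025 = 5² · 7⁴; 4530050 = 2 · 5² · 7² · 43²
lcm takes max exponent of each prime: 2 · 5² · 7⁴ · 23² · 41² · 43² · 47 = 9277272621932350

9277272621932350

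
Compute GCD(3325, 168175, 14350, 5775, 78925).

175

3325 = 5² · 7 · 19; 168175 = 5² · 7 · 31²; 14350 = 2 · 5² · 7 · 41; 5775 = 3 · 5² · 7 · 11; 78925 = 5² · 7 · 11 · 41
gcd takes min exponent of each prime: 5² · 7 = 175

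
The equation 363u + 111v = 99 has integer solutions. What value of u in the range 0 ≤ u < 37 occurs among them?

Euclid: 363 = 3·111 + 30; 111 = 3·30 + 21; 30 = 1·21 + 9; 21 = 2·9 + 3; 9 = 3·3 + 0 → gcd = 3; 99 = 3·33.
Back-substitution yields 363·(-11) + 111·(36) = 3, so one solution is u = -11·33 = -363, v = 36·33 = 1188.
Solutions in u differ by 111/3 = 37; the one in [0, 37) is -363 mod 37 = 7.

7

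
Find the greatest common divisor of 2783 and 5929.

121

Euclid: 5929 = 2·2783 + 363; 2783 = 7·363 + 242; 363 = 1·242 + 121; 242 = 2·121 + 0. Last nonzero remainder: 121.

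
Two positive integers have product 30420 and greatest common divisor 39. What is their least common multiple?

For any two positive integers, gcd × lcm equals their product. Hence lcm = 30420 / 39 = 780.

780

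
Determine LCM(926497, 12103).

gcd first: 926497 = 76·12103 + 6669; 12103 = 1·6669 + 5434; 6669 = 1·5434 + 1235; 5434 = 4·1235 + 494; 1235 = 2·494 + 247; 494 = 2·247 + 0 → gcd = 247
lcm = 926497·12103/gcd = 11213393191/247 = 45398353

45398353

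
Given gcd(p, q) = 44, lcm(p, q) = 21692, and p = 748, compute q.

1276

Using pq = gcd(p,q)·lcm(p,q) = 44·21692 = 954448, we get q = 954448/748 = 1276.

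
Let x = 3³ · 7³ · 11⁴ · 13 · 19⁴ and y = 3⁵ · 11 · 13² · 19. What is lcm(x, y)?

max exponent per prime: 3⁵ · 7³ · 11⁴ · 13² · 19⁴ = 26876470960880541

26876470960880541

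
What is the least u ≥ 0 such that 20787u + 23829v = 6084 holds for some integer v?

gcd(20787, 23829) = 507 (Euclid: 23829 = 1·20787 + 3042; 20787 = 6·3042 + 2535; 3042 = 1·2535 + 507; 2535 = 5·507 + 0), and 507 | 6084.
Extended Euclid: 20787·(-8) + 23829·(7) = 507. Scale by 12: u₀ = -96.
General solution u = u₀ + 47t; reducing mod 47 gives u = 45 (and v = -39).

45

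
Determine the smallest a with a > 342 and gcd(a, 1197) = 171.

513

1197 = 171·7. Any a with gcd(a, 1197) = 171 is a multiple of 171, say 171s, with s coprime to 7.
Need s > 342/171, so s ≥ 3. First s ≥ 3 with gcd(s, 7) = 1 is s = 3. Thus a = 171·3 = 513.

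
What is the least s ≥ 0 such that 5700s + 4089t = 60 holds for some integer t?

gcd(5700, 4089) = 3 (Euclid: 5700 = 1·4089 + 1611; 4089 = 2·1611 + 867; 1611 = 1·867 + 744; 867 = 1·744 + 123; 744 = 6·123 + 6; 123 = 20·6 + 3; 6 = 2·3 + 0), and 3 | 60.
Extended Euclid: 5700·(-665) + 4089·(927) = 3. Scale by 20: s₀ = -13300.
General solution s = s₀ + 1363k; reducing mod 1363 gives s = 330 (and t = -460).

330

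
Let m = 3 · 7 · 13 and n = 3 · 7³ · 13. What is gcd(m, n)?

273

min exponent per shared prime: 3 · 7 · 13 = 273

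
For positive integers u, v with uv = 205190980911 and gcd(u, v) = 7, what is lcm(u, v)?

29312997273

For any two positive integers, gcd × lcm equals their product. Hence lcm = 205190980911 / 7 = 29312997273.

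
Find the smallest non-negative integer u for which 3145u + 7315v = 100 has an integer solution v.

428

Reduce mod 7315: 3145u ≡ 100 (mod 7315). With g = gcd(3145, 7315) = 5 dividing 100, divide through: 629u ≡ 20 (mod 1463).
Since gcd(629, 1463) = 1, u ≡ 20·(629)⁻¹ ≡ 428 (mod 1463). Smallest non-negative: 428.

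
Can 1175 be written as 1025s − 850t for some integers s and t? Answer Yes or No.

By Bézout, 1025s − 850t = 1175 has integer solutions iff gcd(1025, 850) | 1175.
Euclid: 1025 = 1·850 + 175; 850 = 4·175 + 150; 175 = 1·150 + 25; 150 = 6·25 + 0. gcd = 25; 1175 mod 25 = 0. Yes.

Yes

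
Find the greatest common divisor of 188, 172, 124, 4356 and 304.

gcd(188, 172): 188 = 1·172 + 16; 172 = 10·16 + 12; 16 = 1·12 + 4; 12 = 3·4 + 0 → 4
gcd(4, 124): 124 = 31·4 + 0 → 4
gcd(4, 4356): 4356 = 1089·4 + 0 → 4
gcd(4, 304): 304 = 76·4 + 0 → 4

4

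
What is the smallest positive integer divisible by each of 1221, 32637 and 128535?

4703481255

1221 = 3 · 11 · 37; 32637 = 3 · 11 · 23 · 43; 128535 = 3 · 5 · 11 · 19 · 41
lcm takes max exponent of each prime: 3 · 5 · 11 · 19 · 23 · 37 · 41 · 43 = 4703481255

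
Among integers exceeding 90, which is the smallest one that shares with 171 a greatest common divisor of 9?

Multiples of 9 above 90: 9·11, 9·12, … . Need the cofactor coprime to 171/9 = 19.
Checking s = 11, 12, … the first with gcd(s, 19) = 1 is s = 11, giving 99.

99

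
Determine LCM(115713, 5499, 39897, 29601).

lcm(115713, 5499) = 115713·5499/gcd = 636305787/117 = 5438511
lcm(5438511, 39897) = 5438511·39897/gcd = 216980273367/117 = 1854532251
lcm(1854532251, 29601) = 1854532251·29601/gcd = 54896009161851/29601 = 1854532251

1854532251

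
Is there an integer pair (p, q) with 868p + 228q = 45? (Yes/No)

gcd(868, 228): 868 = 3·228 + 184; 228 = 1·184 + 44; 184 = 4·44 + 8; 44 = 5·8 + 4; 8 = 2·4 + 0 → 4
4 does not divide 45, so a solution does not exist.

No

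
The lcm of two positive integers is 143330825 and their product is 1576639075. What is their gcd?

11

From gcd × lcm = mn: gcd = 1576639075 / 143330825 = 11.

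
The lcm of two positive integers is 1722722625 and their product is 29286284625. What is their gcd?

gcd·lcm = product, so gcd = 29286284625/1722722625 = 17.

17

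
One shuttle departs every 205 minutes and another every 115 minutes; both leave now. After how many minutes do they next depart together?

205 = 5 · 41; 115 = 5 · 23
max exponents: 5 · 23 · 41 = 4715

4715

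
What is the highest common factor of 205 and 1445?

5

205 = 5 · 41
1445 = 5 · 17²
Common: 5 = 5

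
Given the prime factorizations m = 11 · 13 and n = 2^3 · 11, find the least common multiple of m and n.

1144

max exponent per prime: 2^3 · 11 · 13 = 1144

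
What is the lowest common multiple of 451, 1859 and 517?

3582293

451 = 11 · 41; 1859 = 11 · 13²; 517 = 11 · 47
lcm takes max exponent of each prime: 11 · 13² · 41 · 47 = 3582293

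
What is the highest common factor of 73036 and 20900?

76

Euclid: 73036 = 3·20900 + 10336; 20900 = 2·10336 + 228; 10336 = 45·228 + 76; 228 = 3·76 + 0. Last nonzero remainder: 76.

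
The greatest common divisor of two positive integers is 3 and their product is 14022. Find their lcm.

4674

Since gcd(u,v)·lcm(u,v) = uv, lcm = 14022/3 = 4674.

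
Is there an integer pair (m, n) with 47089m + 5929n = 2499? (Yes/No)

Yes

By Bézout, 47089m + 5929n = 2499 has integer solutions iff gcd(47089, 5929) | 2499.
Euclid: 47089 = 7·5929 + 5586; 5929 = 1·5586 + 343; 5586 = 16·343 + 98; 343 = 3·98 + 49; 98 = 2·49 + 0. gcd = 49; 2499 mod 49 = 0. Yes.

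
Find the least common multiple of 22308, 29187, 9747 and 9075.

21546103164300

22308 = 2² · 3 · 11 · 13²; 29187 = 3³ · 23 · 47; 9747 = 3³ · 19²; 9075 = 3 · 5² · 11²
lcm takes max exponent of each prime: 2² · 3³ · 5² · 11² · 13² · 19² · 23 · 47 = 21546103164300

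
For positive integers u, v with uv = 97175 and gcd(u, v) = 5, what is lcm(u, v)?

19435

Since gcd(u,v)·lcm(u,v) = uv, lcm = 97175/5 = 19435.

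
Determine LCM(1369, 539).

1369 = 37²; 539 = 7² · 11
max exponents: 7² · 11 · 37² = 737891

737891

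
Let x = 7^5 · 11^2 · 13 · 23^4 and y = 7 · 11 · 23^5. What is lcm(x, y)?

max exponent per prime: 7^5 · 11^2 · 13 · 23^5 = 170160245227973

170160245227973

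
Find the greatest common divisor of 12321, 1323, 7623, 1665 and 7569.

9

12321 = 3² · 37²; 1323 = 3³ · 7²; 7623 = 3² · 7 · 11²; 1665 = 3² · 5 · 37; 7569 = 3² · 29²
gcd takes min exponent of each prime: 3² = 9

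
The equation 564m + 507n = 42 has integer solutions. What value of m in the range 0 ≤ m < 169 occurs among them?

63

gcd(564, 507) = 3 (Euclid: 564 = 1·507 + 57; 507 = 8·57 + 51; 57 = 1·51 + 6; 51 = 8·6 + 3; 6 = 2·3 + 0), and 3 | 42.
Extended Euclid: 564·(-80) + 507·(89) = 3. Scale by 14: m₀ = -1120.
General solution m = m₀ + 169t; reducing mod 169 gives m = 63 (and n = -70).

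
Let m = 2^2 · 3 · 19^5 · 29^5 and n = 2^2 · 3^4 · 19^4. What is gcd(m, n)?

1563852

min exponent per shared prime: 2^2 · 3 · 19^4 = 1563852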